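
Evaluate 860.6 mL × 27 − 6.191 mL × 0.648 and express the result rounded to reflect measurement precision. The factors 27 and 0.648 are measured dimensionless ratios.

2.3 × 10⁴ mL

860.6 × 27 = 23236.2 → 2.3 × 10⁴ mL (2 s.f., last digit at the 10^3 place).
6.191 × 0.648 = 4.011768 → 4.01 mL (3 s.f., last digit at the 10^-2 place).
Difference: 23232.188232 mL; keep the coarser place, 10^3.
Result: 2.3 × 10⁴ mL.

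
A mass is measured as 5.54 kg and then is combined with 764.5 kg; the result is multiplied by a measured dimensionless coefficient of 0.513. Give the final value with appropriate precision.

395 kg

5.54 kg + 764.5 kg = 770.04 kg; the sum is limited to 1 decimal place (4 s.f.).
Carrying full precision, 770.04 × 0.513 = 395.03052 kg; 0.513 has 3 s.f., so the result keeps min(4, 3) = 3 s.f.
Rounded to 3 significant figures: 395 kg.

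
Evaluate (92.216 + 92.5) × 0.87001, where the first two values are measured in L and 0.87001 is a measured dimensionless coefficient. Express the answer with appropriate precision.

92.216 L + 92.5 L = 184.716 L; the sum is limited to 1 decimal place (4 s.f.).
Carrying full precision, 184.716 × 0.87001 = 160.70476716 L; 0.87001 has 5 s.f., so the result keeps min(4, 5) = 4 s.f.
Rounded to 4 significant figures: 160.7 L.

160.7 L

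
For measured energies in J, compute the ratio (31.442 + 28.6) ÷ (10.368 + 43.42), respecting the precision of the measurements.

1.12

31.442 + 28.6 = 60.042, limited to 1 d.p. → 3 s.f.; 10.368 + 43.42 = 53.788, limited to 2 d.p. → 4 s.f.
Carrying full precision, 60.042 ÷ 53.788 = 1.11627128728…; keep min(3, 4) = 3 s.f.
Rounded to 3 significant figures: 1.12.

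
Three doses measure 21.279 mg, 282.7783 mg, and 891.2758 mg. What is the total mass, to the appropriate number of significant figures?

1.195333 × 10³ mg

21.279 mg + 282.7783 mg + 891.2758 mg = 1195.3331 mg.
Addition/subtraction keeps the fewest decimal places: 21.279 → 3 decimal places, 282.7783 → 4 decimal places, 891.2758 → 4 decimal places; limit is 3.
Rounded to 3 decimal places: 1.195333 × 10³ mg.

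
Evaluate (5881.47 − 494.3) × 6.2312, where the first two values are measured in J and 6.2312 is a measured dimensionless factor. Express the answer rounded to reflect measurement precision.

5881.47 J − 494.3 J = 5387.17 J; the difference is limited to 1 decimal place (5 s.f.).
Carrying full precision, 5387.17 × 6.2312 = 33568.533704 J; 6.2312 has 5 s.f., so the result keeps min(5, 5) = 5 s.f.
Rounded to 5 significant figures: 33569 J.

33569 J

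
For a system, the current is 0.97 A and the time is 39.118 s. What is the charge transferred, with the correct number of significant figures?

38 C

charge transferred = 0.97 A × 39.118 s = 37.94446 C.
0.97 has 2 significant figures; 39.118 has 5.
Division/multiplication keeps the fewest: 2 significant figures.
Rounded: 38 C.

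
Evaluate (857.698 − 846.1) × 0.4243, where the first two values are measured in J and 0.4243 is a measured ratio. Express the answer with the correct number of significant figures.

857.698 J − 846.1 J = 11.598 J; the difference is limited to 1 decimal place (3 s.f.).
Carrying full precision, 11.598 × 0.4243 = 4.9210314 J; 0.4243 has 4 s.f., so the result keeps min(3, 4) = 3 s.f.
Rounded to 3 significant figures: 4.92 J.

4.92 J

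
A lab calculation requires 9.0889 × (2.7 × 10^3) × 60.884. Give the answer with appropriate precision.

1.5 × 10^6

9.0889 × (2.7 × 10^3) × 60.884 = 1494095.18652
Multiplication/division keeps the fewest significant figures: 9.0889 → 5 s.f., 2.7 × 10^3 → 2 s.f., 60.884 → 5 s.f.; limit is 2.
Rounded to 2 significant figures: 1.5 × 10^6.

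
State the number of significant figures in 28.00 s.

4

28.00: trailing zeros after a decimal point are significant.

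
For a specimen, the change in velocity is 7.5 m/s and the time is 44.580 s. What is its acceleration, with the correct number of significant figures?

acceleration = 7.5 m/s ÷ 44.580 s = 0.168236877524… m/s².
7.5 has 2 significant figures; 44.580 has 5.
Division/multiplication keeps the fewest: 2 significant figures.
Rounded: 0.17 m/s².

0.17 m/s²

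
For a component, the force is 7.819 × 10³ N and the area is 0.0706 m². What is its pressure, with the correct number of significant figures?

1.11 × 10⁵ Pa

pressure = 7.819 × 10³ N ÷ 0.0706 m² = 110750.708215… Pa.
7.819 × 10³ has 4 significant figures; 0.0706 has 3.
Division/multiplication keeps the fewest: 3 significant figures.
Rounded: 1.11 × 10⁵ Pa.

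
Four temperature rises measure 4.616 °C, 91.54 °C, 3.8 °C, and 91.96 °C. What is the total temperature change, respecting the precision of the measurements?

191.9 °C

4.616 °C + 91.54 °C + 3.8 °C + 91.96 °C = 191.916 °C.
Addition/subtraction keeps the fewest decimal places: 4.616 → 3 decimal places, 91.54 → 2 decimal places, 3.8 → 1 decimal place, 91.96 → 2 decimal places; limit is 1.
Rounded to 1 decimal place: 191.9 °C.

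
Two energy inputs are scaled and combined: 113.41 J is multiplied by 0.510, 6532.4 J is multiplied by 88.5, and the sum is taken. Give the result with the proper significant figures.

113.41 × 0.510 = 57.8391 → 57.8 J (3 s.f., last digit at the 10^-1 place).
6532.4 × 88.5 = 578117.4 → 5.78 × 10⁵ J (3 s.f., last digit at the 10^3 place).
Sum: 578175.2391 J; keep the coarser place, 10^3.
Result: 5.78 × 10⁵ J.

5.78 × 10⁵ J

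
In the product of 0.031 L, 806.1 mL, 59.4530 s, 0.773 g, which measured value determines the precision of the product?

0.031 L → 2 s.f.; 806.1 mL → 4 s.f.; 59.4530 s → 6 s.f.; 0.773 g → 3 s.f.
The fewest is 2 significant figures, from 0.031 L.

0.031 L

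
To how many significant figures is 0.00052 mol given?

2

0.00052: leading zeros are not significant.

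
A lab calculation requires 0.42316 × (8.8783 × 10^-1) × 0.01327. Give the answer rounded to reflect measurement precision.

0.42316 × (8.8783 × 10^-1) × 0.01327 = 0.00498546127496…
Multiplication/division keeps the fewest significant figures: 0.42316 → 5 s.f., 8.8783 × 10^-1 → 5 s.f., 0.01327 → 4 s.f.; limit is 4.
Rounded to 4 significant figures: 0.004985.

0.004985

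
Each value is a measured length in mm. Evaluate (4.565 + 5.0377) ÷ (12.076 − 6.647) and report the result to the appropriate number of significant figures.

4.565 + 5.0377 = 9.6027, limited to 3 d.p. → 4 s.f.; 12.076 − 6.647 = 5.429, limited to 3 d.p. → 4 s.f.
Carrying full precision, 9.6027 ÷ 5.429 = 1.76877878062…; keep min(4, 4) = 4 s.f.
Rounded to 4 significant figures: 1.769.

1.769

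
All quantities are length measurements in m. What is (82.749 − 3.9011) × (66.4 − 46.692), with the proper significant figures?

82.749 − 3.9011 = 78.8479, limited to 3 d.p. → 5 s.f.; 66.4 − 46.692 = 19.708, limited to 1 d.p. → 3 s.f.
Carrying full precision, 78.8479 × 19.708 = 1553.9344132; keep min(5, 3) = 3 s.f.
Rounded to 3 significant figures: 1.55 × 10^3 m².

1.55 × 10^3 m²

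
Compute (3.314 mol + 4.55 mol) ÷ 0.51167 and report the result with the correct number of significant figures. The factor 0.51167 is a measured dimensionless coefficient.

3.314 mol + 4.55 mol = 7.864 mol; the sum is limited to 2 decimal places (3 s.f.).
Carrying full precision, 7.864 ÷ 0.51167 = 15.3692809819… mol; 0.51167 has 5 s.f., so the result keeps min(3, 5) = 3 s.f.
Rounded to 3 significant figures: 15.4 mol.

15.4 mol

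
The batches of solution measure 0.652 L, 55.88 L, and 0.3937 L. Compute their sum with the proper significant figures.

0.652 L + 55.88 L + 0.3937 L = 56.9257 L.
Addition/subtraction keeps the fewest decimal places: 0.652 → 3 decimal places, 55.88 → 2 decimal places, 0.3937 → 4 decimal places; limit is 2.
Rounded to 2 decimal places: 56.93 L.

56.93 L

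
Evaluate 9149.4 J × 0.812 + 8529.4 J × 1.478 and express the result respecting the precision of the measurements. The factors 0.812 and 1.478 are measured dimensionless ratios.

2.004 × 10^4 J

9149.4 × 0.812 = 7429.3128 → 7.43 × 10^3 J (3 s.f., last digit at the 10^1 place).
8529.4 × 1.478 = 12606.4532 → 1.261 × 10^4 J (4 s.f., last digit at the 10^1 place).
Sum: 20035.766 J; keep the coarser place, 10^1.
Result: 2.004 × 10^4 J.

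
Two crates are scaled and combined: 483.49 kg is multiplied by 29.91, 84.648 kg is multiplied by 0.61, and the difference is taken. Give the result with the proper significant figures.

1.441 × 10^4 kg

483.49 × 29.91 = 14461.1859 → 1.446 × 10^4 kg (4 s.f., last digit at the 10^1 place).
84.648 × 0.61 = 51.63528 → 52 kg (2 s.f., last digit at the 10^0 place).
Difference: 14409.55062 kg; keep the coarser place, 10^1.
Result: 1.441 × 10^4 kg.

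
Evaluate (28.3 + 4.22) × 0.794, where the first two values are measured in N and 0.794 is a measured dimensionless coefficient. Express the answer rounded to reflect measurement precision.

28.3 N + 4.22 N = 32.52 N; the sum is limited to 1 decimal place (3 s.f.).
Carrying full precision, 32.52 × 0.794 = 25.82088 N; 0.794 has 3 s.f., so the result keeps min(3, 3) = 3 s.f.
Rounded to 3 significant figures: 25.8 N.

25.8 N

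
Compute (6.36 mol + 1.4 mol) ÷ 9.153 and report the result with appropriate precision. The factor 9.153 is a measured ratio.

6.36 mol + 1.4 mol = 7.76 mol; the sum is limited to 1 decimal place (2 s.f.).
Carrying full precision, 7.76 ÷ 9.153 = 0.847809461379… mol; 9.153 has 4 s.f., so the result keeps min(2, 4) = 2 s.f.
Rounded to 2 significant figures: 8.5 × 10^-1 mol.

8.5 × 10^-1 mol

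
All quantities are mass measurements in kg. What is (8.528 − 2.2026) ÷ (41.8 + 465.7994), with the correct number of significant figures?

0.01246

8.528 − 2.2026 = 6.3254, limited to 3 d.p. → 4 s.f.; 41.8 + 465.7994 = 507.5994, limited to 1 d.p. → 4 s.f.
Carrying full precision, 6.3254 ÷ 507.5994 = 0.0124614016486…; keep min(4, 4) = 4 s.f.
Rounded to 4 significant figures: 0.01246.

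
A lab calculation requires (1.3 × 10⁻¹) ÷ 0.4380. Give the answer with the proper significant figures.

0.30

(1.3 × 10⁻¹) ÷ 0.4380 = 0.296803652968…
Multiplication/division keeps the fewest significant figures: 1.3 × 10⁻¹ → 2 s.f., 0.4380 → 4 s.f.; limit is 2.
Rounded to 2 significant figures: 0.30.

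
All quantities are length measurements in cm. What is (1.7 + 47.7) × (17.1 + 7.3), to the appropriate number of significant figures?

1.7 + 47.7 = 49.4, limited to 1 d.p. → 3 s.f.; 17.1 + 7.3 = 24.4, limited to 1 d.p. → 3 s.f.
Carrying full precision, 49.4 × 24.4 = 1205.36; keep min(3, 3) = 3 s.f.
Rounded to 3 significant figures: 1.21 × 10^3 cm².

1.21 × 10^3 cm²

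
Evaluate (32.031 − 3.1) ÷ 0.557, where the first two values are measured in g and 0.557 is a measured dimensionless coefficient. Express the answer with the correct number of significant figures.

32.031 g − 3.1 g = 28.931 g; the difference is limited to 1 decimal place (3 s.f.).
Carrying full precision, 28.931 ÷ 0.557 = 51.9407540395… g; 0.557 has 3 s.f., so the result keeps min(3, 3) = 3 s.f.
Rounded to 3 significant figures: 51.9 g.

51.9 g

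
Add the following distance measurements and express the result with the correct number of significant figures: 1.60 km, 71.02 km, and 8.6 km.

1.60 km + 71.02 km + 8.6 km = 81.22 km.
Addition/subtraction keeps the fewest decimal places: 1.60 → 2 decimal places, 71.02 → 2 decimal places, 8.6 → 1 decimal place; limit is 1.
Rounded to 1 decimal place: 81.2 km.

81.2 km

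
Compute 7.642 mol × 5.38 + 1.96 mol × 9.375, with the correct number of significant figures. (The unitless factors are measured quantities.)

7.642 × 5.38 = 41.11396 → 41.1 mol (3 s.f., last digit at the 10^-1 place).
1.96 × 9.375 = 18.375 → 18.4 mol (3 s.f., last digit at the 10^-1 place).
Sum: 59.48896 mol; keep the coarser place, 10^-1.
Result: 59.5 mol.

59.5 mol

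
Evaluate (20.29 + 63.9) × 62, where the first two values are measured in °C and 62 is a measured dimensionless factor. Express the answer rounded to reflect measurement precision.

20.29 °C + 63.9 °C = 84.19 °C; the sum is limited to 1 decimal place (3 s.f.).
Carrying full precision, 84.19 × 62 = 5219.78 °C; 62 has 2 s.f., so the result keeps min(3, 2) = 2 s.f.
Rounded to 2 significant figures: 5.2 × 10^3 °C.

5.2 × 10^3 °C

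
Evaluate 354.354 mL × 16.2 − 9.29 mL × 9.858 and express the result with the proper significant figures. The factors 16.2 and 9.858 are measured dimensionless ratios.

354.354 × 16.2 = 5740.5348 → 5.74 × 10^3 mL (3 s.f., last digit at the 10^1 place).
9.29 × 9.858 = 91.58082 → 91.6 mL (3 s.f., last digit at the 10^-1 place).
Difference: 5648.95398 mL; keep the coarser place, 10^1.
Result: 5.65 × 10^3 mL.

5.65 × 10^3 mL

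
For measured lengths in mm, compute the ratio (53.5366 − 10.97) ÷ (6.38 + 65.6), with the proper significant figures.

0.591

53.5366 − 10.97 = 42.5666, limited to 2 d.p. → 4 s.f.; 6.38 + 65.6 = 71.98, limited to 1 d.p. → 3 s.f.
Carrying full precision, 42.5666 ÷ 71.98 = 0.591367046402…; keep min(4, 3) = 3 s.f.
Rounded to 3 significant figures: 0.591.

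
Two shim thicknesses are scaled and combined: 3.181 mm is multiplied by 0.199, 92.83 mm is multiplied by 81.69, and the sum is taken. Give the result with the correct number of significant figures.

7584 mm

3.181 × 0.199 = 0.633019 → 0.633 mm (3 s.f., last digit at the 10^-3 place).
92.83 × 81.69 = 7583.2827 → 7.583 × 10^3 mm (4 s.f., last digit at the 10^0 place).
Sum: 7583.915719 mm; keep the coarser place, 10^0.
Result: 7584 mm.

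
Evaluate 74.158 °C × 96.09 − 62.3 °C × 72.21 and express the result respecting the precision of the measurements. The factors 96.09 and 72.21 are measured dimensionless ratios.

2.63 × 10^3 °C

74.158 × 96.09 = 7125.84222 → 7126 °C (4 s.f., last digit at the 10^0 place).
62.3 × 72.21 = 4498.683 → 4.50 × 10^3 °C (3 s.f., last digit at the 10^1 place).
Difference: 2627.15922 °C; keep the coarser place, 10^1.
Result: 2.63 × 10^3 °C.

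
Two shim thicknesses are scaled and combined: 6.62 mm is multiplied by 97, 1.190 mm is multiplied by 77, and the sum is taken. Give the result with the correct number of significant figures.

6.62 × 97 = 642.14 → 6.4 × 10² mm (2 s.f., last digit at the 10^1 place).
1.190 × 77 = 91.63 → 92 mm (2 s.f., last digit at the 10^0 place).
Sum: 733.77 mm; keep the coarser place, 10^1.
Result: 7.3 × 10² mm.

7.3 × 10² mm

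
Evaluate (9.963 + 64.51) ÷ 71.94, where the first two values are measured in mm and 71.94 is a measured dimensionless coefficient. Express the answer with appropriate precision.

1.035 mm

9.963 mm + 64.51 mm = 74.473 mm; the sum is limited to 2 decimal places (4 s.f.).
Carrying full precision, 74.473 ÷ 71.94 = 1.03520989714… mm; 71.94 has 4 s.f., so the result keeps min(4, 4) = 4 s.f.
Rounded to 4 significant figures: 1.035 mm.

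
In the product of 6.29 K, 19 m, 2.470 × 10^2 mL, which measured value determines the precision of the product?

19 m

6.29 K → 3 s.f.; 19 m → 2 s.f.; 2.470 × 10^2 mL → 4 s.f.
The fewest is 2 significant figures, from 19 m.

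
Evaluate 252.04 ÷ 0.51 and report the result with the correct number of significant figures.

252.04 ÷ 0.51 = 494.196078431…
Multiplication/division keeps the fewest significant figures: 252.04 → 5 s.f., 0.51 → 2 s.f.; limit is 2.
Rounded to 2 significant figures: 4.9 × 10².

4.9 × 10²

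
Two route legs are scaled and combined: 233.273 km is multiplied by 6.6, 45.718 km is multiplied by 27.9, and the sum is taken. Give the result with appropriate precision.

233.273 × 6.6 = 1539.6018 → 1.5 × 10³ km (2 s.f., last digit at the 10^2 place).
45.718 × 27.9 = 1275.5322 → 1.28 × 10³ km (3 s.f., last digit at the 10^1 place).
Sum: 2815.134 km; keep the coarser place, 10^2.
Result: 2.8 × 10³ km.

2.8 × 10³ km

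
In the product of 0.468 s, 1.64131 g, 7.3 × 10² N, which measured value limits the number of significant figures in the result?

0.468 s → 3 s.f.; 1.64131 g → 6 s.f.; 7.3 × 10² N → 2 s.f.
The fewest is 2 significant figures, from 7.3 × 10² N.

7.3 × 10² N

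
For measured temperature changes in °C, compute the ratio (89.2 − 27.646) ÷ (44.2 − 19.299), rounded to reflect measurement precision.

2.47

89.2 − 27.646 = 61.554, limited to 1 d.p. → 3 s.f.; 44.2 − 19.299 = 24.901, limited to 1 d.p. → 3 s.f.
Carrying full precision, 61.554 ÷ 24.901 = 2.47194891771…; keep min(3, 3) = 3 s.f.
Rounded to 3 significant figures: 2.47.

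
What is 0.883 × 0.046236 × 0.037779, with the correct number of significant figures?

0.883 × 0.046236 × 0.037779 = 0.00154238011225…
Multiplication/division keeps the fewest significant figures: 0.883 → 3 s.f., 0.046236 → 5 s.f., 0.037779 → 5 s.f.; limit is 3.
Rounded to 3 significant figures: 0.00154.

0.00154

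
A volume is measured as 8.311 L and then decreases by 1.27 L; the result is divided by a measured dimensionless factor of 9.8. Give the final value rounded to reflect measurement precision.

8.311 L − 1.27 L = 7.041 L; the difference is limited to 2 decimal places (3 s.f.).
Carrying full precision, 7.041 ÷ 9.8 = 0.718469387755… L; 9.8 has 2 s.f., so the result keeps min(3, 2) = 2 s.f.
Rounded to 2 significant figures: 0.72 L.

0.72 L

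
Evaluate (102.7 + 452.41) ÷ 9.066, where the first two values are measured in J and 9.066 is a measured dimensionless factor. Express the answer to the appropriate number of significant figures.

102.7 J + 452.41 J = 555.11 J; the sum is limited to 1 decimal place (4 s.f.).
Carrying full precision, 555.11 ÷ 9.066 = 61.2298698434… J; 9.066 has 4 s.f., so the result keeps min(4, 4) = 4 s.f.
Rounded to 4 significant figures: 61.23 J.

61.23 J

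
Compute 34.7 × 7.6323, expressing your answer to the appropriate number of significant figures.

265

34.7 × 7.6323 = 264.84081
Multiplication/division keeps the fewest significant figures: 34.7 → 3 s.f., 7.6323 → 5 s.f.; limit is 3.
Rounded to 3 significant figures: 265.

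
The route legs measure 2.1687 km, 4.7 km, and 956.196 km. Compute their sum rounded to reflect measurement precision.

963.1 km

2.1687 km + 4.7 km + 956.196 km = 963.0647 km.
Addition/subtraction keeps the fewest decimal places: 2.1687 → 4 decimal places, 4.7 → 1 decimal place, 956.196 → 3 decimal places; limit is 1.
Rounded to 1 decimal place: 963.1 km.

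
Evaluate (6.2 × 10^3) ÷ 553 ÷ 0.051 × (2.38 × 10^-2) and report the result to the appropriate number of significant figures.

5.2

(6.2 × 10^3) ÷ 553 ÷ 0.051 × (2.38 × 10^-2) = 5.23206751055…
Multiplication/division keeps the fewest significant figures: 6.2 × 10^3 → 2 s.f., 553 → 3 s.f., 0.051 → 2 s.f., 2.38 × 10^-2 → 3 s.f.; limit is 2.
Rounded to 2 significant figures: 5.2.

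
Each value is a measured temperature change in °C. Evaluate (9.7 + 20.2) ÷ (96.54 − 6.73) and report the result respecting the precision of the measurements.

9.7 + 20.2 = 29.9, limited to 1 d.p. → 3 s.f.; 96.54 − 6.73 = 89.81, limited to 2 d.p. → 4 s.f.
Carrying full precision, 29.9 ÷ 89.81 = 0.332925064024…; keep min(3, 4) = 3 s.f.
Rounded to 3 significant figures: 0.333.

0.333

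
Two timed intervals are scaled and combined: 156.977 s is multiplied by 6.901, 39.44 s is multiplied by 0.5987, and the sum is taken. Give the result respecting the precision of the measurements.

156.977 × 6.901 = 1083.298277 → 1083 s (4 s.f., last digit at the 10^0 place).
39.44 × 0.5987 = 23.612728 → 23.61 s (4 s.f., last digit at the 10^-2 place).
Sum: 1106.911005 s; keep the coarser place, 10^0.
Result: 1107 s.

1107 s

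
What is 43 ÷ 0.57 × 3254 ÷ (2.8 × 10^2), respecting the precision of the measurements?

43 ÷ 0.57 × 3254 ÷ (2.8 × 10^2) = 876.704260652…
Multiplication/division keeps the fewest significant figures: 43 → 2 s.f., 0.57 → 2 s.f., 3254 → 4 s.f., 2.8 × 10^2 → 2 s.f.; limit is 2.
Rounded to 2 significant figures: 8.8 × 10^2.

8.8 × 10^2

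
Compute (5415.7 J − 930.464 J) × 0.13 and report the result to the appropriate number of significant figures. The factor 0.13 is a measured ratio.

5.8 × 10² J

5415.7 J − 930.464 J = 4485.236 J; the difference is limited to 1 decimal place (5 s.f.).
Carrying full precision, 4485.236 × 0.13 = 583.08068 J; 0.13 has 2 s.f., so the result keeps min(5, 2) = 2 s.f.
Rounded to 2 significant figures: 5.8 × 10² J.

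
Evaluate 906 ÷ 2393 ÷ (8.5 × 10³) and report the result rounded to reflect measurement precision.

906 ÷ 2393 ÷ (8.5 × 10³) = 0.0000445416779332…
Multiplication/division keeps the fewest significant figures: 906 → 3 s.f., 2393 → 4 s.f., 8.5 × 10³ → 2 s.f.; limit is 2.
Rounded to 2 significant figures: 4.5 × 10⁻⁵.

4.5 × 10⁻⁵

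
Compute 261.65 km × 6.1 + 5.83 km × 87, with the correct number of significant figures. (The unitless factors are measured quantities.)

2.1 × 10^3 km

261.65 × 6.1 = 1596.065 → 1.6 × 10^3 km (2 s.f., last digit at the 10^2 place).
5.83 × 87 = 507.21 → 5.1 × 10^2 km (2 s.f., last digit at the 10^1 place).
Sum: 2103.275 km; keep the coarser place, 10^2.
Result: 2.1 × 10^3 km.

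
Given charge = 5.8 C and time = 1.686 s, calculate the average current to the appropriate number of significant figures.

average current = 5.8 C ÷ 1.686 s = 3.44009489917… A.
5.8 has 2 significant figures; 1.686 has 4.
Division/multiplication keeps the fewest: 2 significant figures.
Rounded: 3.4 A.

3.4 A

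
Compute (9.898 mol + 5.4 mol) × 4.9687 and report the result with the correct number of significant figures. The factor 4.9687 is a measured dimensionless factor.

76.0 mol

9.898 mol + 5.4 mol = 15.298 mol; the sum is limited to 1 decimal place (3 s.f.).
Carrying full precision, 15.298 × 4.9687 = 76.0111726 mol; 4.9687 has 5 s.f., so the result keeps min(3, 5) = 3 s.f.
Rounded to 3 significant figures: 76.0 mol.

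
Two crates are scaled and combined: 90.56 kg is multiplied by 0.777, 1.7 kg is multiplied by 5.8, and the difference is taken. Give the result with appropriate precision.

90.56 × 0.777 = 70.36512 → 70.4 kg (3 s.f., last digit at the 10^-1 place).
1.7 × 5.8 = 9.86 → 9.9 kg (2 s.f., last digit at the 10^-1 place).
Difference: 60.50512 kg; keep the coarser place, 10^-1.
Result: 60.5 kg.

60.5 kg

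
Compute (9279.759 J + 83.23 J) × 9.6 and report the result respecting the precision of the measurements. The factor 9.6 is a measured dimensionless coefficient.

9.0 × 10⁴ J

9279.759 J + 83.23 J = 9362.989 J; the sum is limited to 2 decimal places (6 s.f.).
Carrying full precision, 9362.989 × 9.6 = 89884.6944 J; 9.6 has 2 s.f., so the result keeps min(6, 2) = 2 s.f.
Rounded to 2 significant figures: 9.0 × 10⁴ J.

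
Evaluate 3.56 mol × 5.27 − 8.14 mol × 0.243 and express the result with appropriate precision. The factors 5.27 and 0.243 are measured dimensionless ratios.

3.56 × 5.27 = 18.7612 → 18.8 mol (3 s.f., last digit at the 10^-1 place).
8.14 × 0.243 = 1.97802 → 1.98 mol (3 s.f., last digit at the 10^-2 place).
Difference: 16.78318 mol; keep the coarser place, 10^-1.
Result: 16.8 mol.

16.8 mol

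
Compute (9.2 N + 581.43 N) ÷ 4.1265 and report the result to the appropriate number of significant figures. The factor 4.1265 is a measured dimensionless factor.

143.1 N

9.2 N + 581.43 N = 590.63 N; the sum is limited to 1 decimal place (4 s.f.).
Carrying full precision, 590.63 ÷ 4.1265 = 143.130982673… N; 4.1265 has 5 s.f., so the result keeps min(4, 5) = 4 s.f.
Rounded to 4 significant figures: 143.1 N.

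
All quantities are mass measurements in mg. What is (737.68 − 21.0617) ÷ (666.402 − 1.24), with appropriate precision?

1.0774

737.68 − 21.0617 = 716.6183, limited to 2 d.p. → 5 s.f.; 666.402 − 1.24 = 665.162, limited to 2 d.p. → 5 s.f.
Carrying full precision, 716.6183 ÷ 665.162 = 1.07735904937…; keep min(5, 5) = 5 s.f.
Rounded to 5 significant figures: 1.0774.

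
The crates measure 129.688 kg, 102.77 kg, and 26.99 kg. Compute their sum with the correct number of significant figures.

129.688 kg + 102.77 kg + 26.99 kg = 259.448 kg.
Addition/subtraction keeps the fewest decimal places: 129.688 → 3 decimal places, 102.77 → 2 decimal places, 26.99 → 2 decimal places; limit is 2.
Rounded to 2 decimal places: 259.45 kg.

259.45 kg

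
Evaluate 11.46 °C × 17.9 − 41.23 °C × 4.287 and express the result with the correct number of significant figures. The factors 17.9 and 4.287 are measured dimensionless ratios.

28 °C

11.46 × 17.9 = 205.134 → 205 °C (3 s.f., last digit at the 10^0 place).
41.23 × 4.287 = 176.75301 → 176.8 °C (4 s.f., last digit at the 10^-1 place).
Difference: 28.38099 °C; keep the coarser place, 10^0.
Result: 28 °C.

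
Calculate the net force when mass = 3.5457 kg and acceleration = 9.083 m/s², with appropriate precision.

32.21 N

net force = 3.5457 kg × 9.083 m/s² = 32.2055931 N.
3.5457 has 5 significant figures; 9.083 has 4.
Division/multiplication keeps the fewest: 4 significant figures.
Rounded: 32.21 N.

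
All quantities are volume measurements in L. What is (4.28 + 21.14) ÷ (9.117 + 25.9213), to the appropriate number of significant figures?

4.28 + 21.14 = 25.42, limited to 2 d.p. → 4 s.f.; 9.117 + 25.9213 = 35.0383, limited to 3 d.p. → 5 s.f.
Carrying full precision, 25.42 ÷ 35.0383 = 0.725491818952…; keep min(4, 5) = 4 s.f.
Rounded to 4 significant figures: 0.7255.

0.7255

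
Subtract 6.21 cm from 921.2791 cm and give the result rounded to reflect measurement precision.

915.07 cm

921.2791 cm − 6.21 cm = 915.0691 cm.
Addition/subtraction keeps the fewest decimal places: 921.2791 → 4 decimal places, 6.21 → 2 decimal places; limit is 2.
Rounded to 2 decimal places: 915.07 cm.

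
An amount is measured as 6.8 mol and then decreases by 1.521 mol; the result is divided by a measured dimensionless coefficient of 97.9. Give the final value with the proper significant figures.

6.8 mol − 1.521 mol = 5.279 mol; the difference is limited to 1 decimal place (2 s.f.).
Carrying full precision, 5.279 ÷ 97.9 = 0.0539223697651… mol; 97.9 has 3 s.f., so the result keeps min(2, 3) = 2 s.f.
Rounded to 2 significant figures: 0.054 mol.

0.054 mol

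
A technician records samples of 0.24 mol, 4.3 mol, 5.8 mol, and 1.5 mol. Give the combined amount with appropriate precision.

0.24 mol + 4.3 mol + 5.8 mol + 1.5 mol = 11.84 mol.
Addition/subtraction keeps the fewest decimal places: 0.24 → 2 decimal places, 4.3 → 1 decimal place, 5.8 → 1 decimal place, 1.5 → 1 decimal place; limit is 1.
Rounded to 1 decimal place: 11.8 mol.

11.8 mol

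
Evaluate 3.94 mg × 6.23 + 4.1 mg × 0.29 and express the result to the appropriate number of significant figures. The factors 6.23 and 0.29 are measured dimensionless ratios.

3.94 × 6.23 = 24.5462 → 24.5 mg (3 s.f., last digit at the 10^-1 place).
4.1 × 0.29 = 1.189 → 1.2 mg (2 s.f., last digit at the 10^-1 place).
Sum: 25.7352 mg; keep the coarser place, 10^-1.
Result: 25.7 mg.

25.7 mg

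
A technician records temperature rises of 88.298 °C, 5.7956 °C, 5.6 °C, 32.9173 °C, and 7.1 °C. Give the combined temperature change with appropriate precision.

88.298 °C + 5.7956 °C + 5.6 °C + 32.9173 °C + 7.1 °C = 139.7109 °C.
Addition/subtraction keeps the fewest decimal places: 88.298 → 3 decimal places, 5.7956 → 4 decimal places, 5.6 → 1 decimal place, 32.9173 → 4 decimal places, 7.1 → 1 decimal place; limit is 1.
Rounded to 1 decimal place: 139.7 °C.

139.7 °C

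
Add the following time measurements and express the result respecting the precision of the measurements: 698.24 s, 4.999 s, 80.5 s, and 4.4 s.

788.1 s

698.24 s + 4.999 s + 80.5 s + 4.4 s = 788.139 s.
Addition/subtraction keeps the fewest decimal places: 698.24 → 2 decimal places, 4.999 → 3 decimal places, 80.5 → 1 decimal place, 4.4 → 1 decimal place; limit is 1.
Rounded to 1 decimal place: 788.1 s.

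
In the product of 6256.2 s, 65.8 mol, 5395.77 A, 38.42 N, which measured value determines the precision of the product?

65.8 mol

6256.2 s → 5 s.f.; 65.8 mol → 3 s.f.; 5395.77 A → 6 s.f.; 38.42 N → 4 s.f.
The fewest is 3 significant figures, from 65.8 mol.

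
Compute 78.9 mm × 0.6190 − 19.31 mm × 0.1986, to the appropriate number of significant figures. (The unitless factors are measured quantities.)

78.9 × 0.6190 = 48.8391 → 48.8 mm (3 s.f., last digit at the 10^-1 place).
19.31 × 0.1986 = 3.834966 → 3.835 mm (4 s.f., last digit at the 10^-3 place).
Difference: 45.004134 mm; keep the coarser place, 10^-1.
Result: 45.0 mm.

45.0 mm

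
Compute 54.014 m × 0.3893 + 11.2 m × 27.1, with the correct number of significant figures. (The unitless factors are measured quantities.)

54.014 × 0.3893 = 21.0276502 → 21.03 m (4 s.f., last digit at the 10^-2 place).
11.2 × 27.1 = 303.52 → 304 m (3 s.f., last digit at the 10^0 place).
Sum: 324.5476502 m; keep the coarser place, 10^0.
Result: 325 m.

325 m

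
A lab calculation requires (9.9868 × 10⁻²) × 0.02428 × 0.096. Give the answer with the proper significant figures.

2.3 × 10⁻⁴

(9.9868 × 10⁻²) × 0.02428 × 0.096 = 0.00023278032384
Multiplication/division keeps the fewest significant figures: 9.9868 × 10⁻² → 5 s.f., 0.02428 → 4 s.f., 0.096 → 2 s.f.; limit is 2.
Rounded to 2 significant figures: 2.3 × 10⁻⁴.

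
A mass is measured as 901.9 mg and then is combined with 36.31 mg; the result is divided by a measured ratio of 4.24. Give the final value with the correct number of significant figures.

901.9 mg + 36.31 mg = 938.21 mg; the sum is limited to 1 decimal place (4 s.f.).
Carrying full precision, 938.21 ÷ 4.24 = 221.275943396… mg; 4.24 has 3 s.f., so the result keeps min(4, 3) = 3 s.f.
Rounded to 3 significant figures: 2.21 × 10² mg.

2.21 × 10² mg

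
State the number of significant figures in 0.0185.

3

0.0185: leading zeros are not significant.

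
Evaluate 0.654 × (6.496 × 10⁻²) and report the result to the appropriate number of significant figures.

0.0425

0.654 × (6.496 × 10⁻²) = 0.04248384
Multiplication/division keeps the fewest significant figures: 0.654 → 3 s.f., 6.496 × 10⁻² → 4 s.f.; limit is 3.
Rounded to 3 significant figures: 0.0425.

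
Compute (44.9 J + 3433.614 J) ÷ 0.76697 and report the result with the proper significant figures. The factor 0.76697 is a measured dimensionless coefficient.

4535.4 J

44.9 J + 3433.614 J = 3478.514 J; the sum is limited to 1 decimal place (5 s.f.).
Carrying full precision, 3478.514 ÷ 0.76697 = 4535.39773394… J; 0.76697 has 5 s.f., so the result keeps min(5, 5) = 5 s.f.
Rounded to 5 significant figures: 4535.4 J.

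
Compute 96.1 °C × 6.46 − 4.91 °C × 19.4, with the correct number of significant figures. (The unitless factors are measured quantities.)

526 °C

96.1 × 6.46 = 620.806 → 6.21 × 10² °C (3 s.f., last digit at the 10^0 place).
4.91 × 19.4 = 95.254 → 95.3 °C (3 s.f., last digit at the 10^-1 place).
Difference: 525.552 °C; keep the coarser place, 10^0.
Result: 526 °C.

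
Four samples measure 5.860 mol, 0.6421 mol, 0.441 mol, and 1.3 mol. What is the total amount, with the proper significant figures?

8.2 mol

5.860 mol + 0.6421 mol + 0.441 mol + 1.3 mol = 8.2431 mol.
Addition/subtraction keeps the fewest decimal places: 5.860 → 3 decimal places, 0.6421 → 4 decimal places, 0.441 → 3 decimal places, 1.3 → 1 decimal place; limit is 1.
Rounded to 1 decimal place: 8.2 mol.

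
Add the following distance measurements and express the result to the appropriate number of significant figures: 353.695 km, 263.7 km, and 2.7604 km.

353.695 km + 263.7 km + 2.7604 km = 620.1554 km.
Addition/subtraction keeps the fewest decimal places: 353.695 → 3 decimal places, 263.7 → 1 decimal place, 2.7604 → 4 decimal places; limit is 1.
Rounded to 1 decimal place: 620.2 km.

620.2 km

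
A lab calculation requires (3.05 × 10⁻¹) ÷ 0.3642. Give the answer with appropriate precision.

(3.05 × 10⁻¹) ÷ 0.3642 = 0.837451949478…
Multiplication/division keeps the fewest significant figures: 3.05 × 10⁻¹ → 3 s.f., 0.3642 → 4 s.f.; limit is 3.
Rounded to 3 significant figures: 8.37 × 10⁻¹.

8.37 × 10⁻¹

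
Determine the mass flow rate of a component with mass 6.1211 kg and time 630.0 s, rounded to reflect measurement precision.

0.009716 kg/s

mass flow rate = 6.1211 kg ÷ 630.0 s = 0.00971603174603… kg/s.
6.1211 has 5 significant figures; 630.0 has 4.
Division/multiplication keeps the fewest: 4 significant figures.
Rounded: 0.009716 kg/s.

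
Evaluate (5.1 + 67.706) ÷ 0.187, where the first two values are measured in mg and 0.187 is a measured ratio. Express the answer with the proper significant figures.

5.1 mg + 67.706 mg = 72.806 mg; the sum is limited to 1 decimal place (3 s.f.).
Carrying full precision, 72.806 ÷ 0.187 = 389.336898396… mg; 0.187 has 3 s.f., so the result keeps min(3, 3) = 3 s.f.
Rounded to 3 significant figures: 3.89 × 10^2 mg.

3.89 × 10^2 mg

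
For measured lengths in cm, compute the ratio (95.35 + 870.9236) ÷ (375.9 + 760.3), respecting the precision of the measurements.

0.85044

95.35 + 870.9236 = 966.2736, limited to 2 d.p. → 5 s.f.; 375.9 + 760.3 = 1136.2, limited to 1 d.p. → 5 s.f.
Carrying full precision, 966.2736 ÷ 1136.2 = 0.850443231825…; keep min(5, 5) = 5 s.f.
Rounded to 5 significant figures: 0.85044.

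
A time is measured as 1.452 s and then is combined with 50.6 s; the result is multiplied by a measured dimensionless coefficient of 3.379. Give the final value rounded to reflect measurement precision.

1.452 s + 50.6 s = 52.052 s; the sum is limited to 1 decimal place (3 s.f.).
Carrying full precision, 52.052 × 3.379 = 175.883708 s; 3.379 has 4 s.f., so the result keeps min(3, 4) = 3 s.f.
Rounded to 3 significant figures: 176 s.

176 s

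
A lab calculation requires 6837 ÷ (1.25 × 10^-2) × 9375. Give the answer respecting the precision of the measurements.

5.13 × 10^9

6837 ÷ (1.25 × 10^-2) × 9375 = 5.12775 × 10^9
Multiplication/division keeps the fewest significant figures: 6837 → 4 s.f., 1.25 × 10^-2 → 3 s.f., 9375 → 4 s.f.; limit is 3.
Rounded to 3 significant figures: 5.13 × 10^9.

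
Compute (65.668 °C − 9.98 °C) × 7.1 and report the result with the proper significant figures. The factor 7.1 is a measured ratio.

4.0 × 10² °C

65.668 °C − 9.98 °C = 55.688 °C; the difference is limited to 2 decimal places (4 s.f.).
Carrying full precision, 55.688 × 7.1 = 395.3848 °C; 7.1 has 2 s.f., so the result keeps min(4, 2) = 2 s.f.
Rounded to 2 significant figures: 4.0 × 10² °C.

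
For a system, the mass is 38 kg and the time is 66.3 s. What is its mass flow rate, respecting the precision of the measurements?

mass flow rate = 38 kg ÷ 66.3 s = 0.573152337858… kg/s.
38 has 2 significant figures; 66.3 has 3.
Division/multiplication keeps the fewest: 2 significant figures.
Rounded: 0.57 kg/s.

0.57 kg/s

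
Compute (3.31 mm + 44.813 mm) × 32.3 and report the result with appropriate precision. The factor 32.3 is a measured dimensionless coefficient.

3.31 mm + 44.813 mm = 48.123 mm; the sum is limited to 2 decimal places (4 s.f.).
Carrying full precision, 48.123 × 32.3 = 1554.3729 mm; 32.3 has 3 s.f., so the result keeps min(4, 3) = 3 s.f.
Rounded to 3 significant figures: 1.55 × 10³ mm.

1.55 × 10³ mm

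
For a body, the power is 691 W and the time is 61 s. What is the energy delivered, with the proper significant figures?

energy delivered = 691 W × 61 s = 42151 J.
691 has 3 significant figures; 61 has 2.
Division/multiplication keeps the fewest: 2 significant figures.
Rounded: 4.2 × 10^4 J.

4.2 × 10^4 J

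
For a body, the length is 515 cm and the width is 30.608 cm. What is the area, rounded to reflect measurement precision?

area = 515 cm × 30.608 cm = 15763.12 cm².
515 has 3 significant figures; 30.608 has 5.
Division/multiplication keeps the fewest: 3 significant figures.
Rounded: 1.58 × 10⁴ cm².

1.58 × 10⁴ cm²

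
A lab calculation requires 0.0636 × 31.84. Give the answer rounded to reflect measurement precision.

2.03

0.0636 × 31.84 = 2.025024
Multiplication/division keeps the fewest significant figures: 0.0636 → 3 s.f., 31.84 → 4 s.f.; limit is 3.
Rounded to 3 significant figures: 2.03.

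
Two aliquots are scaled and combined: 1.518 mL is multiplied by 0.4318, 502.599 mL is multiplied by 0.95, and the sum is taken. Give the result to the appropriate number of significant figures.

1.518 × 0.4318 = 0.6554724 → 0.6555 mL (4 s.f., last digit at the 10^-4 place).
502.599 × 0.95 = 477.46905 → 4.8 × 10² mL (2 s.f., last digit at the 10^1 place).
Sum: 478.1245224 mL; keep the coarser place, 10^1.
Result: 4.8 × 10² mL.

4.8 × 10² mL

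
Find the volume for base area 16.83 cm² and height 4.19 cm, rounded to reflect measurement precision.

70.5 cm³

volume = 16.83 cm² × 4.19 cm = 70.5177 cm³.
16.83 has 4 significant figures; 4.19 has 3.
Division/multiplication keeps the fewest: 3 significant figures.
Rounded: 70.5 cm³.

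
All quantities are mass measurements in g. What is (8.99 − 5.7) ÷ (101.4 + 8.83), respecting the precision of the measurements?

0.030

8.99 − 5.7 = 3.29, limited to 1 d.p. → 2 s.f.; 101.4 + 8.83 = 110.23, limited to 1 d.p. → 4 s.f.
Carrying full precision, 3.29 ÷ 110.23 = 0.0298466842058…; keep min(2, 4) = 2 s.f.
Rounded to 2 significant figures: 0.030.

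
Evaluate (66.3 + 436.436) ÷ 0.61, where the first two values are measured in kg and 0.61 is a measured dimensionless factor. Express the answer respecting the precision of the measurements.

66.3 kg + 436.436 kg = 502.736 kg; the sum is limited to 1 decimal place (4 s.f.).
Carrying full precision, 502.736 ÷ 0.61 = 824.157377049… kg; 0.61 has 2 s.f., so the result keeps min(4, 2) = 2 s.f.
Rounded to 2 significant figures: 8.2 × 10^2 kg.

8.2 × 10^2 kg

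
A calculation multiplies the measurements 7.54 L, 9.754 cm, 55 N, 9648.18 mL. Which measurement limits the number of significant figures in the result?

7.54 L → 3 s.f.; 9.754 cm → 4 s.f.; 55 N → 2 s.f.; 9648.18 mL → 6 s.f.
The fewest is 2 significant figures, from 55 N.

55 N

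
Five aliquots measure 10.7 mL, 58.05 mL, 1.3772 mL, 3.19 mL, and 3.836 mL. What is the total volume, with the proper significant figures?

10.7 mL + 58.05 mL + 1.3772 mL + 3.19 mL + 3.836 mL = 77.1532 mL.
Addition/subtraction keeps the fewest decimal places: 10.7 → 1 decimal place, 58.05 → 2 decimal places, 1.3772 → 4 decimal places, 3.19 → 2 decimal places, 3.836 → 3 decimal places; limit is 1.
Rounded to 1 decimal place: 77.2 mL.

77.2 mL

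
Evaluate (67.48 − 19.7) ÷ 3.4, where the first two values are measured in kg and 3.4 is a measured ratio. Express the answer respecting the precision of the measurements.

14 kg

67.48 kg − 19.7 kg = 47.78 kg; the difference is limited to 1 decimal place (3 s.f.).
Carrying full precision, 47.78 ÷ 3.4 = 14.0529411765… kg; 3.4 has 2 s.f., so the result keeps min(3, 2) = 2 s.f.
Rounded to 2 significant figures: 14 kg.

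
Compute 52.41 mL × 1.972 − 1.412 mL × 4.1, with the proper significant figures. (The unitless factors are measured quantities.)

52.41 × 1.972 = 103.35252 → 103.4 mL (4 s.f., last digit at the 10^-1 place).
1.412 × 4.1 = 5.7892 → 5.8 mL (2 s.f., last digit at the 10^-1 place).
Difference: 97.56332 mL; keep the coarser place, 10^-1.
Result: 97.6 mL.

97.6 mL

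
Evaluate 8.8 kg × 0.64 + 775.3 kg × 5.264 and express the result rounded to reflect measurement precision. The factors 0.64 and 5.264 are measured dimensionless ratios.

8.8 × 0.64 = 5.632 → 5.6 kg (2 s.f., last digit at the 10^-1 place).
775.3 × 5.264 = 4081.1792 → 4081 kg (4 s.f., last digit at the 10^0 place).
Sum: 4086.8112 kg; keep the coarser place, 10^0.
Result: 4087 kg.

4087 kg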